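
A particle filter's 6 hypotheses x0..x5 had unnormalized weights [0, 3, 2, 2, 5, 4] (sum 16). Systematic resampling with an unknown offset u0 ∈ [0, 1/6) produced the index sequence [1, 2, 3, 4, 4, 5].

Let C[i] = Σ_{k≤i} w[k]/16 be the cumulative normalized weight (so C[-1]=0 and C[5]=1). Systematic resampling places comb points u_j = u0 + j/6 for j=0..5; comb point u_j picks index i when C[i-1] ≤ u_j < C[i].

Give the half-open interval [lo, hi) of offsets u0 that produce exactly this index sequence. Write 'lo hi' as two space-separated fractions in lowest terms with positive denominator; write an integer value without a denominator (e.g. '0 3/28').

1/48 1/12

C = [0, 3/16, 5/16, 7/16, 3/4, 1]
j=0 picked index 1: u0 ∈ [0, 3/16)
j=1 picked index 2: u0 ∈ [1/48, 7/48)
j=2 picked index 3: u0 ∈ [-1/48, 5/48)
j=3 picked index 4: u0 ∈ [-1/16, 1/4)
j=4 picked index 4: u0 ∈ [-11/48, 1/12)
j=5 picked index 5: u0 ∈ [-1/12, 1/6)
intersection: [1/48, 1/12)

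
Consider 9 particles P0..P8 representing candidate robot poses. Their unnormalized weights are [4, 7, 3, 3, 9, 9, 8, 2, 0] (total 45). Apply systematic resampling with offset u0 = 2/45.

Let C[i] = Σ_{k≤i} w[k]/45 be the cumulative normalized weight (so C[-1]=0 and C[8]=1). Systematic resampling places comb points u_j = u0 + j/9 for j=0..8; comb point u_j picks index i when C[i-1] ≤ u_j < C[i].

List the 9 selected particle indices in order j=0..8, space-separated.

0 1 2 4 4 5 5 6 6

C = [4/45, 11/45, 14/45, 17/45, 26/45, 7/9, 43/45, 1, 1]
j=0: u_0=2/45 ∈ [0, 4/45) → index 0
j=1: u_1=7/45 ∈ [4/45, 11/45) → index 1
j=2: u_2=4/15 ∈ [11/45, 14/45) → index 2
j=3: u_3=17/45 ∈ [17/45, 26/45) → index 4
j=4: u_4=22/45 ∈ [17/45, 26/45) → index 4
j=5: u_5=3/5 ∈ [26/45, 7/9) → index 5
j=6: u_6=32/45 ∈ [26/45, 7/9) → index 5
j=7: u_7=37/45 ∈ [7/9, 43/45) → index 6
j=8: u_8=14/15 ∈ [7/9, 43/45) → index 6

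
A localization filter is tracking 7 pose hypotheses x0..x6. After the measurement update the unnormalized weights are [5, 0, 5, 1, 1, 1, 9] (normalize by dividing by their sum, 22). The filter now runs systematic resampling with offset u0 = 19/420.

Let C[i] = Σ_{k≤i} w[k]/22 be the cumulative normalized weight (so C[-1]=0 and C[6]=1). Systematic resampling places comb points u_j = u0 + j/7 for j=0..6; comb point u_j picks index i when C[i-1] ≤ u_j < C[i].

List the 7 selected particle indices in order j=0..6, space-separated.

0 0 2 3 6 6 6

C = [5/22, 5/22, 5/11, 1/2, 6/11, 13/22, 1]
j=0: u_0=19/420 ∈ [0, 5/22) → index 0
j=1: u_1=79/420 ∈ [0, 5/22) → index 0
j=2: u_2=139/420 ∈ [5/22, 5/11) → index 2
j=3: u_3=199/420 ∈ [5/11, 1/2) → index 3
j=4: u_4=37/60 ∈ [13/22, 1) → index 6
j=5: u_5=319/420 ∈ [13/22, 1) → index 6
j=6: u_6=379/420 ∈ [13/22, 1) → index 6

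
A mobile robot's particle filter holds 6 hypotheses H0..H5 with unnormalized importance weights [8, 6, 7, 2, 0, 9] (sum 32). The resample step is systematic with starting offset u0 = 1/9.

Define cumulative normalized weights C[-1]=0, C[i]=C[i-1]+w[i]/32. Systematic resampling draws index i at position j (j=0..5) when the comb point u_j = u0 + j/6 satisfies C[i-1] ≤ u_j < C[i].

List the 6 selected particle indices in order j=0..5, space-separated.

0 1 2 2 5 5

C = [1/4, 7/16, 21/32, 23/32, 23/32, 1]
j=0: u_0=1/9 ∈ [0, 1/4) → index 0
j=1: u_1=5/18 ∈ [1/4, 7/16) → index 1
j=2: u_2=4/9 ∈ [7/16, 21/32) → index 2
j=3: u_3=11/18 ∈ [7/16, 21/32) → index 2
j=4: u_4=7/9 ∈ [23/32, 1) → index 5
j=5: u_5=17/18 ∈ [23/32, 1) → index 5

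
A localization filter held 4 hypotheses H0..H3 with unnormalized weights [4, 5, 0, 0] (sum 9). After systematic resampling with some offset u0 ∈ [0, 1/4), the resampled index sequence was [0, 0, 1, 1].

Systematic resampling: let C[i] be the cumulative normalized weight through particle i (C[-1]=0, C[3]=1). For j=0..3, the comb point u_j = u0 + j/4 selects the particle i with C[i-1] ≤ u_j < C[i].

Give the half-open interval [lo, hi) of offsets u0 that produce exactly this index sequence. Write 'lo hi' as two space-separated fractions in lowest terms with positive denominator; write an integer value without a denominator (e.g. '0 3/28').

C = [4/9, 1, 1, 1]
j=0 picked index 0: u0 ∈ [0, 4/9)
j=1 picked index 0: u0 ∈ [-1/4, 7/36)
j=2 picked index 1: u0 ∈ [-1/18, 1/2)
j=3 picked index 1: u0 ∈ [-11/36, 1/4)
intersection: [0, 7/36)

0 7/36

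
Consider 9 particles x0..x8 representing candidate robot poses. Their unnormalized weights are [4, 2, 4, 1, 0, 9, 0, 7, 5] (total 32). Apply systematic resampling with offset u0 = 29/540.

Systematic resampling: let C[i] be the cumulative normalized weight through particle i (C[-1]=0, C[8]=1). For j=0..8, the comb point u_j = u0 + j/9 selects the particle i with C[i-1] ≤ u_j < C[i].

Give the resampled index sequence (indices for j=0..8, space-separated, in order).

0 1 2 5 5 5 7 7 8

C = [1/8, 3/16, 5/16, 11/32, 11/32, 5/8, 5/8, 27/32, 1]
j=0: u_0=29/540 ∈ [0, 1/8) → index 0
j=1: u_1=89/540 ∈ [1/8, 3/16) → index 1
j=2: u_2=149/540 ∈ [3/16, 5/16) → index 2
j=3: u_3=209/540 ∈ [11/32, 5/8) → index 5
j=4: u_4=269/540 ∈ [11/32, 5/8) → index 5
j=5: u_5=329/540 ∈ [11/32, 5/8) → index 5
j=6: u_6=389/540 ∈ [5/8, 27/32) → index 7
j=7: u_7=449/540 ∈ [5/8, 27/32) → index 7
j=8: u_8=509/540 ∈ [27/32, 1) → index 8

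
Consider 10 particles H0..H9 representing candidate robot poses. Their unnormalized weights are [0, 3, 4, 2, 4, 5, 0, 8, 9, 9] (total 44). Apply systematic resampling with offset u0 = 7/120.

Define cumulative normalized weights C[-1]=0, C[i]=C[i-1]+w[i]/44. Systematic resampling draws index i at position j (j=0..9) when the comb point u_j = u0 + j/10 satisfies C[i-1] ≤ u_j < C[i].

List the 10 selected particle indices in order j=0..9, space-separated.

1 2 4 5 7 7 8 8 9 9

C = [0, 3/44, 7/44, 9/44, 13/44, 9/22, 9/22, 13/22, 35/44, 1]
j=0: u_0=7/120 ∈ [0, 3/44) → index 1
j=1: u_1=19/120 ∈ [3/44, 7/44) → index 2
j=2: u_2=31/120 ∈ [9/44, 13/44) → index 4
j=3: u_3=43/120 ∈ [13/44, 9/22) → index 5
j=4: u_4=11/24 ∈ [9/22, 13/22) → index 7
j=5: u_5=67/120 ∈ [9/22, 13/22) → index 7
j=6: u_6=79/120 ∈ [13/22, 35/44) → index 8
j=7: u_7=91/120 ∈ [13/22, 35/44) → index 8
j=8: u_8=103/120 ∈ [35/44, 1) → index 9
j=9: u_9=23/24 ∈ [35/44, 1) → index 9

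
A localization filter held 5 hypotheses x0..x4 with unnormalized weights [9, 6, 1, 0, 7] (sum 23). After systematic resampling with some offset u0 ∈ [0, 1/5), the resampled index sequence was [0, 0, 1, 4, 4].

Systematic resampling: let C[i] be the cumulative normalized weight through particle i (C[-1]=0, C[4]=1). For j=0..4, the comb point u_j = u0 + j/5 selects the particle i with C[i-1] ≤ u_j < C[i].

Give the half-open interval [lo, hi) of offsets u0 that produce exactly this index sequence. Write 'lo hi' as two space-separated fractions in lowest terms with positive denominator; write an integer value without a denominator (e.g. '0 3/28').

11/115 22/115

C = [9/23, 15/23, 16/23, 16/23, 1]
j=0 picked index 0: u0 ∈ [0, 9/23)
j=1 picked index 0: u0 ∈ [-1/5, 22/115)
j=2 picked index 1: u0 ∈ [-1/115, 29/115)
j=3 picked index 4: u0 ∈ [11/115, 2/5)
j=4 picked index 4: u0 ∈ [-12/115, 1/5)
intersection: [11/115, 22/115)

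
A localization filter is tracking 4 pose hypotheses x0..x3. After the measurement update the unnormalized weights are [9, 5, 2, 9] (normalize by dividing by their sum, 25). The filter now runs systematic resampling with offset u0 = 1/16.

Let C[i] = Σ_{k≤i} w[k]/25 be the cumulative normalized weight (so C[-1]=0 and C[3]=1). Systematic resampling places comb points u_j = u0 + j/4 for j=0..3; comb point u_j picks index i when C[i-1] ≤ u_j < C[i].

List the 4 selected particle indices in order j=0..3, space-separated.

0 0 2 3

C = [9/25, 14/25, 16/25, 1]
j=0: u_0=1/16 ∈ [0, 9/25) → index 0
j=1: u_1=5/16 ∈ [0, 9/25) → index 0
j=2: u_2=9/16 ∈ [14/25, 16/25) → index 2
j=3: u_3=13/16 ∈ [16/25, 1) → index 3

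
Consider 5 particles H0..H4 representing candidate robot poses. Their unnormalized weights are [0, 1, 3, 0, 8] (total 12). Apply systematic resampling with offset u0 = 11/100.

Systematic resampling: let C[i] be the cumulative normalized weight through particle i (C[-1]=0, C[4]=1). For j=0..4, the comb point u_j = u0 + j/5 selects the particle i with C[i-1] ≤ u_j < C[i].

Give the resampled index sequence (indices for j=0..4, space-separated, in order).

C = [0, 1/12, 1/3, 1/3, 1]
j=0: u_0=11/100 ∈ [1/12, 1/3) → index 2
j=1: u_1=31/100 ∈ [1/12, 1/3) → index 2
j=2: u_2=51/100 ∈ [1/3, 1) → index 4
j=3: u_3=71/100 ∈ [1/3, 1) → index 4
j=4: u_4=91/100 ∈ [1/3, 1) → index 4

2 2 4 4 4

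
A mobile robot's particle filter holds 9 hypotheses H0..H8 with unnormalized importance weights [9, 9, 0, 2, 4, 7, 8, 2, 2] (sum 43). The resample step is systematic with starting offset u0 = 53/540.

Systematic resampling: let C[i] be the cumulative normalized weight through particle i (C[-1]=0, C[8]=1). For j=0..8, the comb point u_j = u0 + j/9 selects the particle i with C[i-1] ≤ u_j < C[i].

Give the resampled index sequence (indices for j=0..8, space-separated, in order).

C = [9/43, 18/43, 18/43, 20/43, 24/43, 31/43, 39/43, 41/43, 1]
j=0: u_0=53/540 ∈ [0, 9/43) → index 0
j=1: u_1=113/540 ∈ [0, 9/43) → index 0
j=2: u_2=173/540 ∈ [9/43, 18/43) → index 1
j=3: u_3=233/540 ∈ [18/43, 20/43) → index 3
j=4: u_4=293/540 ∈ [20/43, 24/43) → index 4
j=5: u_5=353/540 ∈ [24/43, 31/43) → index 5
j=6: u_6=413/540 ∈ [31/43, 39/43) → index 6
j=7: u_7=473/540 ∈ [31/43, 39/43) → index 6
j=8: u_8=533/540 ∈ [41/43, 1) → index 8

0 0 1 3 4 5 6 6 8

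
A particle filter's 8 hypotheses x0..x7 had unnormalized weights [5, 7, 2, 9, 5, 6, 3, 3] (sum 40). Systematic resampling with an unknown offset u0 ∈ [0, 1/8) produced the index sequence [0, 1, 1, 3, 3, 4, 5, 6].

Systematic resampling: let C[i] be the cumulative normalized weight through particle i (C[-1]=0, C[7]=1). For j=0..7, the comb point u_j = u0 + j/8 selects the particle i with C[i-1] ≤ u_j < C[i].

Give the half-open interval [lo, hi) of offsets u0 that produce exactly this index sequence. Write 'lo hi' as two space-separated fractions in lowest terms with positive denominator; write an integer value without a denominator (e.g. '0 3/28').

0 1/20

C = [1/8, 3/10, 7/20, 23/40, 7/10, 17/20, 37/40, 1]
j=0 picked index 0: u0 ∈ [0, 1/8)
j=1 picked index 1: u0 ∈ [0, 7/40)
j=2 picked index 1: u0 ∈ [-1/8, 1/20)
j=3 picked index 3: u0 ∈ [-1/40, 1/5)
j=4 picked index 3: u0 ∈ [-3/20, 3/40)
j=5 picked index 4: u0 ∈ [-1/20, 3/40)
j=6 picked index 5: u0 ∈ [-1/20, 1/10)
j=7 picked index 6: u0 ∈ [-1/40, 1/20)
intersection: [0, 1/20)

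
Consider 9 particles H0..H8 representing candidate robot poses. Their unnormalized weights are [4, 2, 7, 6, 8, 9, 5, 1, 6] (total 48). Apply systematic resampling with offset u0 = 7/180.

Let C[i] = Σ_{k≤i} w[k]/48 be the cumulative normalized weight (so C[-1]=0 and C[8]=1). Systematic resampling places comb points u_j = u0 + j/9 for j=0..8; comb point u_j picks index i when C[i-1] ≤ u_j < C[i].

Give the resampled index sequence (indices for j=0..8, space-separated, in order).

0 2 2 3 4 5 5 6 8

C = [1/12, 1/8, 13/48, 19/48, 9/16, 3/4, 41/48, 7/8, 1]
j=0: u_0=7/180 ∈ [0, 1/12) → index 0
j=1: u_1=3/20 ∈ [1/8, 13/48) → index 2
j=2: u_2=47/180 ∈ [1/8, 13/48) → index 2
j=3: u_3=67/180 ∈ [13/48, 19/48) → index 3
j=4: u_4=29/60 ∈ [19/48, 9/16) → index 4
j=5: u_5=107/180 ∈ [9/16, 3/4) → index 5
j=6: u_6=127/180 ∈ [9/16, 3/4) → index 5
j=7: u_7=49/60 ∈ [3/4, 41/48) → index 6
j=8: u_8=167/180 ∈ [7/8, 1) → index 8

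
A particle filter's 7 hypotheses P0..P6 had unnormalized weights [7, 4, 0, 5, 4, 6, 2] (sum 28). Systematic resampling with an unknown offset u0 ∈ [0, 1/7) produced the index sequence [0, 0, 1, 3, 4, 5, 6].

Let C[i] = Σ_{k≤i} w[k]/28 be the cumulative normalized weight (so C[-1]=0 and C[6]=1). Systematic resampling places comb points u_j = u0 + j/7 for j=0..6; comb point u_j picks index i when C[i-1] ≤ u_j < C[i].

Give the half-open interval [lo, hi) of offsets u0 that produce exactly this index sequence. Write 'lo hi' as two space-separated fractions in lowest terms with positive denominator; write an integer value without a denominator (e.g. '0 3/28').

C = [1/4, 11/28, 11/28, 4/7, 5/7, 13/14, 1]
j=0 picked index 0: u0 ∈ [0, 1/4)
j=1 picked index 0: u0 ∈ [-1/7, 3/28)
j=2 picked index 1: u0 ∈ [-1/28, 3/28)
j=3 picked index 3: u0 ∈ [-1/28, 1/7)
j=4 picked index 4: u0 ∈ [0, 1/7)
j=5 picked index 5: u0 ∈ [0, 3/14)
j=6 picked index 6: u0 ∈ [1/14, 1/7)
intersection: [1/14, 3/28)

1/14 3/28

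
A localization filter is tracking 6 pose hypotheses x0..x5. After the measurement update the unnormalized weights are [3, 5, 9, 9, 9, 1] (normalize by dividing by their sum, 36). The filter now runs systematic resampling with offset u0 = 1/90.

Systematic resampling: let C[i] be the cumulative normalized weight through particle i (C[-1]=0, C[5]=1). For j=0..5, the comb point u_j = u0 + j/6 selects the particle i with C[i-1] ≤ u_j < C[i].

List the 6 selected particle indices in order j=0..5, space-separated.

C = [1/12, 2/9, 17/36, 13/18, 35/36, 1]
j=0: u_0=1/90 ∈ [0, 1/12) → index 0
j=1: u_1=8/45 ∈ [1/12, 2/9) → index 1
j=2: u_2=31/90 ∈ [2/9, 17/36) → index 2
j=3: u_3=23/45 ∈ [17/36, 13/18) → index 3
j=4: u_4=61/90 ∈ [17/36, 13/18) → index 3
j=5: u_5=38/45 ∈ [13/18, 35/36) → index 4

0 1 2 3 3 4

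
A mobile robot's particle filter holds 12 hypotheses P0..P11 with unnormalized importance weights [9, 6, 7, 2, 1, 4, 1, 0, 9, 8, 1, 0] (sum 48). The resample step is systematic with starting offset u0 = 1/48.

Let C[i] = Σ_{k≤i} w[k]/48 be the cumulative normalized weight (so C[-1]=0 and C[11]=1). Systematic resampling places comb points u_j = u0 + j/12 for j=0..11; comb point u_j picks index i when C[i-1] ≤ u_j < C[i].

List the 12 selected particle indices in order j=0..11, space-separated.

0 0 1 1 2 2 5 6 8 8 9 9

C = [3/16, 5/16, 11/24, 1/2, 25/48, 29/48, 5/8, 5/8, 13/16, 47/48, 1, 1]
j=0: u_0=1/48 ∈ [0, 3/16) → index 0
j=1: u_1=5/48 ∈ [0, 3/16) → index 0
j=2: u_2=3/16 ∈ [3/16, 5/16) → index 1
j=3: u_3=13/48 ∈ [3/16, 5/16) → index 1
j=4: u_4=17/48 ∈ [5/16, 11/24) → index 2
j=5: u_5=7/16 ∈ [5/16, 11/24) → index 2
j=6: u_6=25/48 ∈ [25/48, 29/48) → index 5
j=7: u_7=29/48 ∈ [29/48, 5/8) → index 6
j=8: u_8=11/16 ∈ [5/8, 13/16) → index 8
j=9: u_9=37/48 ∈ [5/8, 13/16) → index 8
j=10: u_10=41/48 ∈ [13/16, 47/48) → index 9
j=11: u_11=15/16 ∈ [13/16, 47/48) → index 9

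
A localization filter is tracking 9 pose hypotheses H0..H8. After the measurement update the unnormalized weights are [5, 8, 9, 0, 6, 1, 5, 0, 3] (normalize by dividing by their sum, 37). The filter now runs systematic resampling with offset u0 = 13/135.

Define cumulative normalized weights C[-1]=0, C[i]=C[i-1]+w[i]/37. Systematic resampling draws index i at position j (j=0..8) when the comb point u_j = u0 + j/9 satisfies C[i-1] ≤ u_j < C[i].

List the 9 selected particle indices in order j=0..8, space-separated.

C = [5/37, 13/37, 22/37, 22/37, 28/37, 29/37, 34/37, 34/37, 1]
j=0: u_0=13/135 ∈ [0, 5/37) → index 0
j=1: u_1=28/135 ∈ [5/37, 13/37) → index 1
j=2: u_2=43/135 ∈ [5/37, 13/37) → index 1
j=3: u_3=58/135 ∈ [13/37, 22/37) → index 2
j=4: u_4=73/135 ∈ [13/37, 22/37) → index 2
j=5: u_5=88/135 ∈ [22/37, 28/37) → index 4
j=6: u_6=103/135 ∈ [28/37, 29/37) → index 5
j=7: u_7=118/135 ∈ [29/37, 34/37) → index 6
j=8: u_8=133/135 ∈ [34/37, 1) → index 8

0 1 1 2 2 4 5 6 8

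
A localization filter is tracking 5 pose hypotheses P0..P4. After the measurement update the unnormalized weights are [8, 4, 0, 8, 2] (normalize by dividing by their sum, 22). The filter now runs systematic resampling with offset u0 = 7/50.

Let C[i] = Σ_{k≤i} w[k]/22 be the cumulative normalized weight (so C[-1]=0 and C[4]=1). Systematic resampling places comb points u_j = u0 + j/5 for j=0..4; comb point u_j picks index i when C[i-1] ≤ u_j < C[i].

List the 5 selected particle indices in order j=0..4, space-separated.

C = [4/11, 6/11, 6/11, 10/11, 1]
j=0: u_0=7/50 ∈ [0, 4/11) → index 0
j=1: u_1=17/50 ∈ [0, 4/11) → index 0
j=2: u_2=27/50 ∈ [4/11, 6/11) → index 1
j=3: u_3=37/50 ∈ [6/11, 10/11) → index 3
j=4: u_4=47/50 ∈ [10/11, 1) → index 4

0 0 1 3 4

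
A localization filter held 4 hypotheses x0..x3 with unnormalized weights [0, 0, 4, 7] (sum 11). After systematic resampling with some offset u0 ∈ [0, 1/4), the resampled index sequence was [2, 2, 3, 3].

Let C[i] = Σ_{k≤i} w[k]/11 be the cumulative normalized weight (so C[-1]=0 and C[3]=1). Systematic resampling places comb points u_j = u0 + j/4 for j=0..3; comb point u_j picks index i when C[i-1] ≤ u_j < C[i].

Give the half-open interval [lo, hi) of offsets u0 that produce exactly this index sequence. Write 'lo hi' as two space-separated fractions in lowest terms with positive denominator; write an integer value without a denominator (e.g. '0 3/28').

C = [0, 0, 4/11, 1]
j=0 picked index 2: u0 ∈ [0, 4/11)
j=1 picked index 2: u0 ∈ [-1/4, 5/44)
j=2 picked index 3: u0 ∈ [-3/22, 1/2)
j=3 picked index 3: u0 ∈ [-17/44, 1/4)
intersection: [0, 5/44)

0 5/44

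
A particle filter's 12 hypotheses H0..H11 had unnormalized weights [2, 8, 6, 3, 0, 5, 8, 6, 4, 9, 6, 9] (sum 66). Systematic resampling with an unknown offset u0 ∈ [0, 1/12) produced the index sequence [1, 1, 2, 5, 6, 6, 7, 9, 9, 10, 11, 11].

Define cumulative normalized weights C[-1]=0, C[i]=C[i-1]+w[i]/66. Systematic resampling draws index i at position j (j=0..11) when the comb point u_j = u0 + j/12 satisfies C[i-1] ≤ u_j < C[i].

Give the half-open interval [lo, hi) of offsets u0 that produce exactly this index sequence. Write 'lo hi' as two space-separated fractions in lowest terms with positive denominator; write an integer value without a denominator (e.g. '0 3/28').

7/132 3/44

C = [1/33, 5/33, 8/33, 19/66, 19/66, 4/11, 16/33, 19/33, 7/11, 17/22, 19/22, 1]
j=0 picked index 1: u0 ∈ [1/33, 5/33)
j=1 picked index 1: u0 ∈ [-7/132, 3/44)
j=2 picked index 2: u0 ∈ [-1/66, 5/66)
j=3 picked index 5: u0 ∈ [5/132, 5/44)
j=4 picked index 6: u0 ∈ [1/33, 5/33)
j=5 picked index 6: u0 ∈ [-7/132, 3/44)
j=6 picked index 7: u0 ∈ [-1/66, 5/66)
j=7 picked index 9: u0 ∈ [7/132, 25/132)
j=8 picked index 9: u0 ∈ [-1/33, 7/66)
j=9 picked index 10: u0 ∈ [1/44, 5/44)
j=10 picked index 11: u0 ∈ [1/33, 1/6)
j=11 picked index 11: u0 ∈ [-7/132, 1/12)
intersection: [7/132, 3/44)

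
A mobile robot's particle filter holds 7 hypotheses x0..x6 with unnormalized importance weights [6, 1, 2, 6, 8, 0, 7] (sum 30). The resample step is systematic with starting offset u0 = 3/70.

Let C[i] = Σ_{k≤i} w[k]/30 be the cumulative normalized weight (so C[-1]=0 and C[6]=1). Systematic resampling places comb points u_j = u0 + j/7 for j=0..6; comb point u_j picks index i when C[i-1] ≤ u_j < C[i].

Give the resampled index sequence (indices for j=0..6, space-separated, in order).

0 0 3 3 4 4 6

C = [1/5, 7/30, 3/10, 1/2, 23/30, 23/30, 1]
j=0: u_0=3/70 ∈ [0, 1/5) → index 0
j=1: u_1=13/70 ∈ [0, 1/5) → index 0
j=2: u_2=23/70 ∈ [3/10, 1/2) → index 3
j=3: u_3=33/70 ∈ [3/10, 1/2) → index 3
j=4: u_4=43/70 ∈ [1/2, 23/30) → index 4
j=5: u_5=53/70 ∈ [1/2, 23/30) → index 4
j=6: u_6=9/10 ∈ [23/30, 1) → index 6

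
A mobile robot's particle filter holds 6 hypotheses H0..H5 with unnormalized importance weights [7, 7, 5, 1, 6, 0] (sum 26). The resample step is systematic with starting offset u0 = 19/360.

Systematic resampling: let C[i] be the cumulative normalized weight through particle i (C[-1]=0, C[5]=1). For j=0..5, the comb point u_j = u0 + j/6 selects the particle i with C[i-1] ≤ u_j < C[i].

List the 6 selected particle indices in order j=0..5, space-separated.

0 0 1 2 2 4

C = [7/26, 7/13, 19/26, 10/13, 1, 1]
j=0: u_0=19/360 ∈ [0, 7/26) → index 0
j=1: u_1=79/360 ∈ [0, 7/26) → index 0
j=2: u_2=139/360 ∈ [7/26, 7/13) → index 1
j=3: u_3=199/360 ∈ [7/13, 19/26) → index 2
j=4: u_4=259/360 ∈ [7/13, 19/26) → index 2
j=5: u_5=319/360 ∈ [10/13, 1) → index 4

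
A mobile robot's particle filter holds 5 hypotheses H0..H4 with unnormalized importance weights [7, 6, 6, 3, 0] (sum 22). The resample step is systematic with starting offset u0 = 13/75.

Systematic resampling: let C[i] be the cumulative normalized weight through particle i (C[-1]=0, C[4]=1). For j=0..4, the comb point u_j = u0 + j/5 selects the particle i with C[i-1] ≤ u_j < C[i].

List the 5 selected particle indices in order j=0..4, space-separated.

0 1 1 2 3

C = [7/22, 13/22, 19/22, 1, 1]
j=0: u_0=13/75 ∈ [0, 7/22) → index 0
j=1: u_1=28/75 ∈ [7/22, 13/22) → index 1
j=2: u_2=43/75 ∈ [7/22, 13/22) → index 1
j=3: u_3=58/75 ∈ [13/22, 19/22) → index 2
j=4: u_4=73/75 ∈ [19/22, 1) → index 3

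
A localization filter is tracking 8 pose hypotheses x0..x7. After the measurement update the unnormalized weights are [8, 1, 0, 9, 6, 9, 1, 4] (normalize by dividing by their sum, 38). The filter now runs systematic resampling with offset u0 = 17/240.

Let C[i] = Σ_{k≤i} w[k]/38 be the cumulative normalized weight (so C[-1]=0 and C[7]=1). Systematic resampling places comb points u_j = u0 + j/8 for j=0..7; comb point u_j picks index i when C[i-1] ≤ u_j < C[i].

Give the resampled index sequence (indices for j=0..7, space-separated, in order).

C = [4/19, 9/38, 9/38, 9/19, 12/19, 33/38, 17/19, 1]
j=0: u_0=17/240 ∈ [0, 4/19) → index 0
j=1: u_1=47/240 ∈ [0, 4/19) → index 0
j=2: u_2=77/240 ∈ [9/38, 9/19) → index 3
j=3: u_3=107/240 ∈ [9/38, 9/19) → index 3
j=4: u_4=137/240 ∈ [9/19, 12/19) → index 4
j=5: u_5=167/240 ∈ [12/19, 33/38) → index 5
j=6: u_6=197/240 ∈ [12/19, 33/38) → index 5
j=7: u_7=227/240 ∈ [17/19, 1) → index 7

0 0 3 3 4 5 5 7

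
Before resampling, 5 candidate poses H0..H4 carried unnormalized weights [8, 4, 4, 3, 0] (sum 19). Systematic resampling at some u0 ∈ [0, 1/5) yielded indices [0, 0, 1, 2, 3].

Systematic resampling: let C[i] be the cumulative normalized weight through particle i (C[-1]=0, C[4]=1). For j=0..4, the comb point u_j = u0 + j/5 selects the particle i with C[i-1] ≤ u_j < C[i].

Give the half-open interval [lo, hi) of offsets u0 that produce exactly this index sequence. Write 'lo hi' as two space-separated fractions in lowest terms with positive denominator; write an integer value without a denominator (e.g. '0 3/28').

C = [8/19, 12/19, 16/19, 1, 1]
j=0 picked index 0: u0 ∈ [0, 8/19)
j=1 picked index 0: u0 ∈ [-1/5, 21/95)
j=2 picked index 1: u0 ∈ [2/95, 22/95)
j=3 picked index 2: u0 ∈ [3/95, 23/95)
j=4 picked index 3: u0 ∈ [4/95, 1/5)
intersection: [4/95, 1/5)

4/95 1/5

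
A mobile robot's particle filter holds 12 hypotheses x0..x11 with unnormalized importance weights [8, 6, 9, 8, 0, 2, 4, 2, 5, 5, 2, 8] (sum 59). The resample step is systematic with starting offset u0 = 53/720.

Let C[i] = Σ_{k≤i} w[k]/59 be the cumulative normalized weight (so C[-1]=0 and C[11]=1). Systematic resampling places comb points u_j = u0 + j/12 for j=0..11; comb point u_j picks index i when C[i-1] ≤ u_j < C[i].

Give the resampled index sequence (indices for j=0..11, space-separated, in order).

0 1 2 2 3 3 6 7 8 9 11 11

C = [8/59, 14/59, 23/59, 31/59, 31/59, 33/59, 37/59, 39/59, 44/59, 49/59, 51/59, 1]
j=0: u_0=53/720 ∈ [0, 8/59) → index 0
j=1: u_1=113/720 ∈ [8/59, 14/59) → index 1
j=2: u_2=173/720 ∈ [14/59, 23/59) → index 2
j=3: u_3=233/720 ∈ [14/59, 23/59) → index 2
j=4: u_4=293/720 ∈ [23/59, 31/59) → index 3
j=5: u_5=353/720 ∈ [23/59, 31/59) → index 3
j=6: u_6=413/720 ∈ [33/59, 37/59) → index 6
j=7: u_7=473/720 ∈ [37/59, 39/59) → index 7
j=8: u_8=533/720 ∈ [39/59, 44/59) → index 8
j=9: u_9=593/720 ∈ [44/59, 49/59) → index 9
j=10: u_10=653/720 ∈ [51/59, 1) → index 11
j=11: u_11=713/720 ∈ [51/59, 1) → index 11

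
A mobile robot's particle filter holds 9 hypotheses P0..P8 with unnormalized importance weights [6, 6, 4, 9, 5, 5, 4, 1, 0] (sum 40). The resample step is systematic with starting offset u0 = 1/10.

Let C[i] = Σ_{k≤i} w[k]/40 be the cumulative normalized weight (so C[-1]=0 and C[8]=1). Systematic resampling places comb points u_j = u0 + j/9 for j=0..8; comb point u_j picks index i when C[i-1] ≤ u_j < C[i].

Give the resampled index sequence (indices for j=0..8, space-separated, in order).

0 1 2 3 3 4 5 6 7

C = [3/20, 3/10, 2/5, 5/8, 3/4, 7/8, 39/40, 1, 1]
j=0: u_0=1/10 ∈ [0, 3/20) → index 0
j=1: u_1=19/90 ∈ [3/20, 3/10) → index 1
j=2: u_2=29/90 ∈ [3/10, 2/5) → index 2
j=3: u_3=13/30 ∈ [2/5, 5/8) → index 3
j=4: u_4=49/90 ∈ [2/5, 5/8) → index 3
j=5: u_5=59/90 ∈ [5/8, 3/4) → index 4
j=6: u_6=23/30 ∈ [3/4, 7/8) → index 5
j=7: u_7=79/90 ∈ [7/8, 39/40) → index 6
j=8: u_8=89/90 ∈ [39/40, 1) → index 7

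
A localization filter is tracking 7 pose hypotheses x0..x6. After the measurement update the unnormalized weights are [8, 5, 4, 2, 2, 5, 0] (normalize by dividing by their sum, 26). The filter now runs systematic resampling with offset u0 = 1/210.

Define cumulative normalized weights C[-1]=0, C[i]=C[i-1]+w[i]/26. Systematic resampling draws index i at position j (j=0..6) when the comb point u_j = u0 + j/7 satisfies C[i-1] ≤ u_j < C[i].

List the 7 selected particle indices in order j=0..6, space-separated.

0 0 0 1 2 3 5

C = [4/13, 1/2, 17/26, 19/26, 21/26, 1, 1]
j=0: u_0=1/210 ∈ [0, 4/13) → index 0
j=1: u_1=31/210 ∈ [0, 4/13) → index 0
j=2: u_2=61/210 ∈ [0, 4/13) → index 0
j=3: u_3=13/30 ∈ [4/13, 1/2) → index 1
j=4: u_4=121/210 ∈ [1/2, 17/26) → index 2
j=5: u_5=151/210 ∈ [17/26, 19/26) → index 3
j=6: u_6=181/210 ∈ [21/26, 1) → index 5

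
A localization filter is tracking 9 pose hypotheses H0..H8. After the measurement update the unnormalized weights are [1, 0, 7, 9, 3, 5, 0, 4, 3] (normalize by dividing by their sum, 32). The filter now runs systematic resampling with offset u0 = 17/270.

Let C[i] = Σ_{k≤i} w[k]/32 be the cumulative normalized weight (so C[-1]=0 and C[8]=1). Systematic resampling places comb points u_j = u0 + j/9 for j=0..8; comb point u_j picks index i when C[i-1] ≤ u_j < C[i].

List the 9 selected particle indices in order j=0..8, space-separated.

2 2 3 3 3 4 5 7 8

C = [1/32, 1/32, 1/4, 17/32, 5/8, 25/32, 25/32, 29/32, 1]
j=0: u_0=17/270 ∈ [1/32, 1/4) → index 2
j=1: u_1=47/270 ∈ [1/32, 1/4) → index 2
j=2: u_2=77/270 ∈ [1/4, 17/32) → index 3
j=3: u_3=107/270 ∈ [1/4, 17/32) → index 3
j=4: u_4=137/270 ∈ [1/4, 17/32) → index 3
j=5: u_5=167/270 ∈ [17/32, 5/8) → index 4
j=6: u_6=197/270 ∈ [5/8, 25/32) → index 5
j=7: u_7=227/270 ∈ [25/32, 29/32) → index 7
j=8: u_8=257/270 ∈ [29/32, 1) → index 8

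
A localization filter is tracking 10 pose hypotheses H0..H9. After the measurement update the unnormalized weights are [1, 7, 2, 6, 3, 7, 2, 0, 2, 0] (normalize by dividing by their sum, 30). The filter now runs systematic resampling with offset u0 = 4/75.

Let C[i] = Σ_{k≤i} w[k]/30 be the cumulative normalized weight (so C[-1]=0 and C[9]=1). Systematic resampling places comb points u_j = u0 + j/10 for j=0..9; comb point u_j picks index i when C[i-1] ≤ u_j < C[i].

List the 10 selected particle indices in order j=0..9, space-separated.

1 1 1 3 3 4 5 5 5 8

C = [1/30, 4/15, 1/3, 8/15, 19/30, 13/15, 14/15, 14/15, 1, 1]
j=0: u_0=4/75 ∈ [1/30, 4/15) → index 1
j=1: u_1=23/150 ∈ [1/30, 4/15) → index 1
j=2: u_2=19/75 ∈ [1/30, 4/15) → index 1
j=3: u_3=53/150 ∈ [1/3, 8/15) → index 3
j=4: u_4=34/75 ∈ [1/3, 8/15) → index 3
j=5: u_5=83/150 ∈ [8/15, 19/30) → index 4
j=6: u_6=49/75 ∈ [19/30, 13/15) → index 5
j=7: u_7=113/150 ∈ [19/30, 13/15) → index 5
j=8: u_8=64/75 ∈ [19/30, 13/15) → index 5
j=9: u_9=143/150 ∈ [14/15, 1) → index 8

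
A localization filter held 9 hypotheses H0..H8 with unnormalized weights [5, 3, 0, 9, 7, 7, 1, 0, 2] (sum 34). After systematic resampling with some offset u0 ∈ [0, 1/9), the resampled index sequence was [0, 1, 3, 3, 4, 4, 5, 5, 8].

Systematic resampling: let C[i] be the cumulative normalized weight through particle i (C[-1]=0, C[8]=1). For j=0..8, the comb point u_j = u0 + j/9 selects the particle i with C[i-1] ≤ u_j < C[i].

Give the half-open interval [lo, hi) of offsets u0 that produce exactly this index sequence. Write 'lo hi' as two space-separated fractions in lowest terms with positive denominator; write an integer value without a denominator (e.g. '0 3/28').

C = [5/34, 4/17, 4/17, 1/2, 12/17, 31/34, 16/17, 16/17, 1]
j=0 picked index 0: u0 ∈ [0, 5/34)
j=1 picked index 1: u0 ∈ [11/306, 19/153)
j=2 picked index 3: u0 ∈ [2/153, 5/18)
j=3 picked index 3: u0 ∈ [-5/51, 1/6)
j=4 picked index 4: u0 ∈ [1/18, 40/153)
j=5 picked index 4: u0 ∈ [-1/18, 23/153)
j=6 picked index 5: u0 ∈ [2/51, 25/102)
j=7 picked index 5: u0 ∈ [-11/153, 41/306)
j=8 picked index 8: u0 ∈ [8/153, 1/9)
intersection: [1/18, 1/9)

1/18 1/9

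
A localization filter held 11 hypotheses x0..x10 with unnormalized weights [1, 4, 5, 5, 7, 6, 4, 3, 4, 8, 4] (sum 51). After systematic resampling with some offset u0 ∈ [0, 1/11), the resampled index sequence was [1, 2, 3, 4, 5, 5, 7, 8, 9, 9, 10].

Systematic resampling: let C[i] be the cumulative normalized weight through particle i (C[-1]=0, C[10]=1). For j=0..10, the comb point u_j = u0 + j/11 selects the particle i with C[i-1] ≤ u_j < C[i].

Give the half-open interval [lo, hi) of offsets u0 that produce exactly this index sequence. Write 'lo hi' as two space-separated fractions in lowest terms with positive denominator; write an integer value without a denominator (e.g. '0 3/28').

46/561 1/11

C = [1/51, 5/51, 10/51, 5/17, 22/51, 28/51, 32/51, 35/51, 13/17, 47/51, 1]
j=0 picked index 1: u0 ∈ [1/51, 5/51)
j=1 picked index 2: u0 ∈ [4/561, 59/561)
j=2 picked index 3: u0 ∈ [8/561, 21/187)
j=3 picked index 4: u0 ∈ [4/187, 89/561)
j=4 picked index 5: u0 ∈ [38/561, 104/561)
j=5 picked index 5: u0 ∈ [-13/561, 53/561)
j=6 picked index 7: u0 ∈ [46/561, 79/561)
j=7 picked index 8: u0 ∈ [28/561, 24/187)
j=8 picked index 9: u0 ∈ [7/187, 109/561)
j=9 picked index 9: u0 ∈ [-10/187, 58/561)
j=10 picked index 10: u0 ∈ [7/561, 1/11)
intersection: [46/561, 1/11)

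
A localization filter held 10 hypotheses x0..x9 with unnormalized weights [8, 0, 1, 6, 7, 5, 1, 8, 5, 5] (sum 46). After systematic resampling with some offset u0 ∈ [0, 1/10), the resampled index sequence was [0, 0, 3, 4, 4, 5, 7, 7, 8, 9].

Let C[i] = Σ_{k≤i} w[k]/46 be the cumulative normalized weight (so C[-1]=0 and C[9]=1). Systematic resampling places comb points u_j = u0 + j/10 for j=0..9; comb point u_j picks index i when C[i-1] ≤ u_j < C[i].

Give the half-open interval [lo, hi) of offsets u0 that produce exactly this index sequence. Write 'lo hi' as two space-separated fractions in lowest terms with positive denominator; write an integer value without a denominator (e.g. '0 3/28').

C = [4/23, 4/23, 9/46, 15/46, 11/23, 27/46, 14/23, 18/23, 41/46, 1]
j=0 picked index 0: u0 ∈ [0, 4/23)
j=1 picked index 0: u0 ∈ [-1/10, 17/230)
j=2 picked index 3: u0 ∈ [-1/230, 29/230)
j=3 picked index 4: u0 ∈ [3/115, 41/230)
j=4 picked index 4: u0 ∈ [-17/230, 9/115)
j=5 picked index 5: u0 ∈ [-1/46, 2/23)
j=6 picked index 7: u0 ∈ [1/115, 21/115)
j=7 picked index 7: u0 ∈ [-21/230, 19/230)
j=8 picked index 8: u0 ∈ [-2/115, 21/230)
j=9 picked index 9: u0 ∈ [-1/115, 1/10)
intersection: [3/115, 17/230)

3/115 17/230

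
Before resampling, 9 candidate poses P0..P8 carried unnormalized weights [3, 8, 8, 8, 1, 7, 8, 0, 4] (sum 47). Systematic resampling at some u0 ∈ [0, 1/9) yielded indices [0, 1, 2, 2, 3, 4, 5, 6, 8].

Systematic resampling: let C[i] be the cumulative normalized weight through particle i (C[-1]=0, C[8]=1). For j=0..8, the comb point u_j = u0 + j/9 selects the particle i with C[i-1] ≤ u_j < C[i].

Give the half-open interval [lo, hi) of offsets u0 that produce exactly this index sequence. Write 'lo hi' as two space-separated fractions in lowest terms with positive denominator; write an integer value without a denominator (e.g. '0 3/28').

11/423 17/423

C = [3/47, 11/47, 19/47, 27/47, 28/47, 35/47, 43/47, 43/47, 1]
j=0 picked index 0: u0 ∈ [0, 3/47)
j=1 picked index 1: u0 ∈ [-20/423, 52/423)
j=2 picked index 2: u0 ∈ [5/423, 77/423)
j=3 picked index 2: u0 ∈ [-14/141, 10/141)
j=4 picked index 3: u0 ∈ [-17/423, 55/423)
j=5 picked index 4: u0 ∈ [8/423, 17/423)
j=6 picked index 5: u0 ∈ [-10/141, 11/141)
j=7 picked index 6: u0 ∈ [-14/423, 58/423)
j=8 picked index 8: u0 ∈ [11/423, 1/9)
intersection: [11/423, 17/423)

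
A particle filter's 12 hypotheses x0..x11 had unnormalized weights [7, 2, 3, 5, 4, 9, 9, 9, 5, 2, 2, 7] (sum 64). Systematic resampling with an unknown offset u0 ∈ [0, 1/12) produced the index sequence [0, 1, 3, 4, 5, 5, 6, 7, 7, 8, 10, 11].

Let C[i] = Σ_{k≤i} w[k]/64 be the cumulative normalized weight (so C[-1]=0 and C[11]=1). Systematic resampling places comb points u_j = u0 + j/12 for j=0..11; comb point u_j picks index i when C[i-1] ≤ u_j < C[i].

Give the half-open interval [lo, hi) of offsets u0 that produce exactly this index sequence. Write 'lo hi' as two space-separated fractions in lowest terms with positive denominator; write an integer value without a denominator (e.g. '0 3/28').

5/192 5/96

C = [7/64, 9/64, 3/16, 17/64, 21/64, 15/32, 39/64, 3/4, 53/64, 55/64, 57/64, 1]
j=0 picked index 0: u0 ∈ [0, 7/64)
j=1 picked index 1: u0 ∈ [5/192, 11/192)
j=2 picked index 3: u0 ∈ [1/48, 19/192)
j=3 picked index 4: u0 ∈ [1/64, 5/64)
j=4 picked index 5: u0 ∈ [-1/192, 13/96)
j=5 picked index 5: u0 ∈ [-17/192, 5/96)
j=6 picked index 6: u0 ∈ [-1/32, 7/64)
j=7 picked index 7: u0 ∈ [5/192, 1/6)
j=8 picked index 7: u0 ∈ [-11/192, 1/12)
j=9 picked index 8: u0 ∈ [0, 5/64)
j=10 picked index 10: u0 ∈ [5/192, 11/192)
j=11 picked index 11: u0 ∈ [-5/192, 1/12)
intersection: [5/192, 5/96)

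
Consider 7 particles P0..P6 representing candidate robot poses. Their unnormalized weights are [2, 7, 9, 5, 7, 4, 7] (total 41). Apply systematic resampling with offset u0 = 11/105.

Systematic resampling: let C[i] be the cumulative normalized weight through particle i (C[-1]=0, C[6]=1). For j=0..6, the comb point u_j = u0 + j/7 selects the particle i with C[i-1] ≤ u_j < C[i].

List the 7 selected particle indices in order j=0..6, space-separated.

C = [2/41, 9/41, 18/41, 23/41, 30/41, 34/41, 1]
j=0: u_0=11/105 ∈ [2/41, 9/41) → index 1
j=1: u_1=26/105 ∈ [9/41, 18/41) → index 2
j=2: u_2=41/105 ∈ [9/41, 18/41) → index 2
j=3: u_3=8/15 ∈ [18/41, 23/41) → index 3
j=4: u_4=71/105 ∈ [23/41, 30/41) → index 4
j=5: u_5=86/105 ∈ [30/41, 34/41) → index 5
j=6: u_6=101/105 ∈ [34/41, 1) → index 6

1 2 2 3 4 5 6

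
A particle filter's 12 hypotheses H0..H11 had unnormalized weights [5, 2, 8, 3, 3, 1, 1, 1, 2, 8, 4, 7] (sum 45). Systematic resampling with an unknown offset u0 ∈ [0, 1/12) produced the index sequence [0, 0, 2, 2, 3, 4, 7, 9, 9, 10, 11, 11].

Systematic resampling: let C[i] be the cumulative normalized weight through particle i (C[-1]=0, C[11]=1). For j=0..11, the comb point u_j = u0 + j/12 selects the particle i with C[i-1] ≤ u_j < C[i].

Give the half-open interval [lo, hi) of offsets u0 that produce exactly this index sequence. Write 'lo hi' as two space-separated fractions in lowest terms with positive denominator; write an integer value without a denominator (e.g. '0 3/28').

1/90 1/36

C = [1/9, 7/45, 1/3, 2/5, 7/15, 22/45, 23/45, 8/15, 26/45, 34/45, 38/45, 1]
j=0 picked index 0: u0 ∈ [0, 1/9)
j=1 picked index 0: u0 ∈ [-1/12, 1/36)
j=2 picked index 2: u0 ∈ [-1/90, 1/6)
j=3 picked index 2: u0 ∈ [-17/180, 1/12)
j=4 picked index 3: u0 ∈ [0, 1/15)
j=5 picked index 4: u0 ∈ [-1/60, 1/20)
j=6 picked index 7: u0 ∈ [1/90, 1/30)
j=7 picked index 9: u0 ∈ [-1/180, 31/180)
j=8 picked index 9: u0 ∈ [-4/45, 4/45)
j=9 picked index 10: u0 ∈ [1/180, 17/180)
j=10 picked index 11: u0 ∈ [1/90, 1/6)
j=11 picked index 11: u0 ∈ [-13/180, 1/12)
intersection: [1/90, 1/36)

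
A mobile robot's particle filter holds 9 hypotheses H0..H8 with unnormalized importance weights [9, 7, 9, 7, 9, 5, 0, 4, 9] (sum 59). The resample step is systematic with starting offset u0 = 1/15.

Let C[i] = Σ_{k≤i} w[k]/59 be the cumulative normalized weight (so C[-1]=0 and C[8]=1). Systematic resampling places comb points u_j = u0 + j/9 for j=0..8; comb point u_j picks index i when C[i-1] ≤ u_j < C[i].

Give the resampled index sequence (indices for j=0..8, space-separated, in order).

C = [9/59, 16/59, 25/59, 32/59, 41/59, 46/59, 46/59, 50/59, 1]
j=0: u_0=1/15 ∈ [0, 9/59) → index 0
j=1: u_1=8/45 ∈ [9/59, 16/59) → index 1
j=2: u_2=13/45 ∈ [16/59, 25/59) → index 2
j=3: u_3=2/5 ∈ [16/59, 25/59) → index 2
j=4: u_4=23/45 ∈ [25/59, 32/59) → index 3
j=5: u_5=28/45 ∈ [32/59, 41/59) → index 4
j=6: u_6=11/15 ∈ [41/59, 46/59) → index 5
j=7: u_7=38/45 ∈ [46/59, 50/59) → index 7
j=8: u_8=43/45 ∈ [50/59, 1) → index 8

0 1 2 2 3 4 5 7 8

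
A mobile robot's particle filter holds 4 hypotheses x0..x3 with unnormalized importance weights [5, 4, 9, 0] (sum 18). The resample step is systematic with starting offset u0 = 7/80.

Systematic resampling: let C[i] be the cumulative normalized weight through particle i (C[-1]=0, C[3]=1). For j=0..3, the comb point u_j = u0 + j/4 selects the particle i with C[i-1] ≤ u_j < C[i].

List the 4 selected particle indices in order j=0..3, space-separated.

0 1 2 2

C = [5/18, 1/2, 1, 1]
j=0: u_0=7/80 ∈ [0, 5/18) → index 0
j=1: u_1=27/80 ∈ [5/18, 1/2) → index 1
j=2: u_2=47/80 ∈ [1/2, 1) → index 2
j=3: u_3=67/80 ∈ [1/2, 1) → index 2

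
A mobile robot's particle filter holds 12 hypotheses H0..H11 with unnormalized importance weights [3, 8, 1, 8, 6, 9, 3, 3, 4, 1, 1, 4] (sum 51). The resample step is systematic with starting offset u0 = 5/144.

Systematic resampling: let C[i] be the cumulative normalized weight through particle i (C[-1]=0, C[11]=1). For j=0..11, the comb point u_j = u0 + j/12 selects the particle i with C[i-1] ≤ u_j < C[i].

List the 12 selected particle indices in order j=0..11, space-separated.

C = [1/17, 11/51, 4/17, 20/51, 26/51, 35/51, 38/51, 41/51, 15/17, 46/51, 47/51, 1]
j=0: u_0=5/144 ∈ [0, 1/17) → index 0
j=1: u_1=17/144 ∈ [1/17, 11/51) → index 1
j=2: u_2=29/144 ∈ [1/17, 11/51) → index 1
j=3: u_3=41/144 ∈ [4/17, 20/51) → index 3
j=4: u_4=53/144 ∈ [4/17, 20/51) → index 3
j=5: u_5=65/144 ∈ [20/51, 26/51) → index 4
j=6: u_6=77/144 ∈ [26/51, 35/51) → index 5
j=7: u_7=89/144 ∈ [26/51, 35/51) → index 5
j=8: u_8=101/144 ∈ [35/51, 38/51) → index 6
j=9: u_9=113/144 ∈ [38/51, 41/51) → index 7
j=10: u_10=125/144 ∈ [41/51, 15/17) → index 8
j=11: u_11=137/144 ∈ [47/51, 1) → index 11

0 1 1 3 3 4 5 5 6 7 8 11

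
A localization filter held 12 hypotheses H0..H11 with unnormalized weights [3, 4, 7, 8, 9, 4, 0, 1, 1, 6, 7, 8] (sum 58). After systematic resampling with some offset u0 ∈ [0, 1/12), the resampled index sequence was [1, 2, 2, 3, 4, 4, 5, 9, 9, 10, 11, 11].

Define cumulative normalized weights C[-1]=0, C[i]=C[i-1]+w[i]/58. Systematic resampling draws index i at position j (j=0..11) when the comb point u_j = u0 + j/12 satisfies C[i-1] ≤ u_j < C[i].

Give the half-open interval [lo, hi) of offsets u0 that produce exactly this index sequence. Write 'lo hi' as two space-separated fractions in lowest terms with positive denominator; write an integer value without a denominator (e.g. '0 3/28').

C = [3/58, 7/58, 7/29, 11/29, 31/58, 35/58, 35/58, 18/29, 37/58, 43/58, 25/29, 1]
j=0 picked index 1: u0 ∈ [3/58, 7/58)
j=1 picked index 2: u0 ∈ [13/348, 55/348)
j=2 picked index 2: u0 ∈ [-4/87, 13/174)
j=3 picked index 3: u0 ∈ [-1/116, 15/116)
j=4 picked index 4: u0 ∈ [4/87, 35/174)
j=5 picked index 4: u0 ∈ [-13/348, 41/348)
j=6 picked index 5: u0 ∈ [1/29, 3/29)
j=7 picked index 9: u0 ∈ [19/348, 55/348)
j=8 picked index 9: u0 ∈ [-5/174, 13/174)
j=9 picked index 10: u0 ∈ [-1/116, 13/116)
j=10 picked index 11: u0 ∈ [5/174, 1/6)
j=11 picked index 11: u0 ∈ [-19/348, 1/12)
intersection: [19/348, 13/174)

19/348 13/174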